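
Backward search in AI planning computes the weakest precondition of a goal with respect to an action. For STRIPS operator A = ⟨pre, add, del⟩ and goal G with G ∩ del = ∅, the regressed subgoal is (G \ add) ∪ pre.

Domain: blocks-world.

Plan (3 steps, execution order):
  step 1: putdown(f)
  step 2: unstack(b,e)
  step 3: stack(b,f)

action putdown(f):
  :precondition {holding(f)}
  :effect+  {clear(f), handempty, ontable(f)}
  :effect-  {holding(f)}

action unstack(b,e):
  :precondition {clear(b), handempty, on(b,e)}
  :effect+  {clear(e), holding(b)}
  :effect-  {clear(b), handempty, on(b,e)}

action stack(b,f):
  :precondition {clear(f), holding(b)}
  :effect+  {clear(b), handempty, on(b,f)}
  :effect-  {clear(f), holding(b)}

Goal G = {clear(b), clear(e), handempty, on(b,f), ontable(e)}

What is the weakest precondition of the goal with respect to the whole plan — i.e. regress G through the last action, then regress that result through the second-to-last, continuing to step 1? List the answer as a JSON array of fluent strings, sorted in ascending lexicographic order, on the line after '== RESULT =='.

Work backward from the goal:
  through step 3 (stack(b,f)): drop {clear(b), handempty, on(b,f)}, keep {clear(e), ontable(e)}, require {clear(f), holding(b)}
    → {clear(e), clear(f), holding(b), ontable(e)}
  through step 2 (unstack(b,e)): drop {clear(e), holding(b)}, keep {clear(f), ontable(e)}, require {clear(b), handempty, on(b,e)}
    → {clear(b), clear(f), handempty, on(b,e), ontable(e)}
  through step 1 (putdown(f)): drop {clear(f), handempty}, keep {clear(b), on(b,e), ontable(e)}, require {holding(f)}
    → {clear(b), holding(f), on(b,e), ontable(e)}

== RESULT ==
["clear(b)", "holding(f)", "on(b,e)", "ontable(e)"]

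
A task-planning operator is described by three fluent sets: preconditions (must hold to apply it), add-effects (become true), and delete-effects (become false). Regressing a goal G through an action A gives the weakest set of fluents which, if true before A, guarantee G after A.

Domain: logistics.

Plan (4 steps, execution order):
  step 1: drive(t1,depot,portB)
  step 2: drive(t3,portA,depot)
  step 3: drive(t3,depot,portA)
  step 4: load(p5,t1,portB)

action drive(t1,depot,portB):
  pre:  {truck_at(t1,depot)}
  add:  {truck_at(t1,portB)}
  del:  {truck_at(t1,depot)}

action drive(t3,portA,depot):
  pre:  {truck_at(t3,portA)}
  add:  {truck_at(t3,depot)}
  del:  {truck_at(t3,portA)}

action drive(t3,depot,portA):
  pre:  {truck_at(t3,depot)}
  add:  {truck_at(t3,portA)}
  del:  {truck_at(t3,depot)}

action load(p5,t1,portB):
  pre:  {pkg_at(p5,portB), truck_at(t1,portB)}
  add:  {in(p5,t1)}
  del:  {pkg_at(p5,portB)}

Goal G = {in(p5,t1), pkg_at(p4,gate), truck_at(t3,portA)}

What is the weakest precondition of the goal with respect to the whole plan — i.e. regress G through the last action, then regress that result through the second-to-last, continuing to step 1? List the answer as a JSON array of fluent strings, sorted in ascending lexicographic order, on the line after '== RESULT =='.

Work backward from the goal:
  through step 4 (load(p5,t1,portB)): drop {in(p5,t1)}, keep {pkg_at(p4,gate), truck_at(t3,portA)}, require {pkg_at(p5,portB), truck_at(t1,portB)}
    → {pkg_at(p4,gate), pkg_at(p5,portB), truck_at(t1,portB), truck_at(t3,portA)}
  through step 3 (drive(t3,depot,portA)): drop {truck_at(t3,portA)}, keep {pkg_at(p4,gate), pkg_at(p5,portB), truck_at(t1,portB)}, require {truck_at(t3,depot)}
    → {pkg_at(p4,gate), pkg_at(p5,portB), truck_at(t1,portB), truck_at(t3,depot)}
  through step 2 (drive(t3,portA,depot)): drop {truck_at(t3,depot)}, keep {pkg_at(p4,gate), pkg_at(p5,portB), truck_at(t1,portB)}, require {truck_at(t3,portA)}
    → {pkg_at(p4,gate), pkg_at(p5,portB), truck_at(t1,portB), truck_at(t3,portA)}
  through step 1 (drive(t1,depot,portB)): drop {truck_at(t1,portB)}, keep {pkg_at(p4,gate), pkg_at(p5,portB), truck_at(t3,portA)}, require {truck_at(t1,depot)}
    → {pkg_at(p4,gate), pkg_at(p5,portB), truck_at(t1,depot), truck_at(t3,portA)}

== RESULT ==
["pkg_at(p4,gate)", "pkg_at(p5,portB)", "truck_at(t1,depot)", "truck_at(t3,portA)"]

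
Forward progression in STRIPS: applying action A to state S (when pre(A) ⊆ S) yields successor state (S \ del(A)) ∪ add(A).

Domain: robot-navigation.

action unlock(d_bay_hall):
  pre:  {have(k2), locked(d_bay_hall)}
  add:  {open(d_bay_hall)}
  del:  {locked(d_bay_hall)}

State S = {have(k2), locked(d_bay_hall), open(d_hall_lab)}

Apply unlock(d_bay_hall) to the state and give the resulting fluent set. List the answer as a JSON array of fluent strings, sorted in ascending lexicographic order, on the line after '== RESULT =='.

Progress:
  pre ⊆ S: {have(k2), locked(d_bay_hall)} ⊆ S  — applicable
  S \ del = {have(k2), open(d_hall_lab)}
  ∪ add   = {have(k2), open(d_bay_hall), open(d_hall_lab)}

== RESULT ==
["have(k2)", "open(d_bay_hall)", "open(d_hall_lab)"]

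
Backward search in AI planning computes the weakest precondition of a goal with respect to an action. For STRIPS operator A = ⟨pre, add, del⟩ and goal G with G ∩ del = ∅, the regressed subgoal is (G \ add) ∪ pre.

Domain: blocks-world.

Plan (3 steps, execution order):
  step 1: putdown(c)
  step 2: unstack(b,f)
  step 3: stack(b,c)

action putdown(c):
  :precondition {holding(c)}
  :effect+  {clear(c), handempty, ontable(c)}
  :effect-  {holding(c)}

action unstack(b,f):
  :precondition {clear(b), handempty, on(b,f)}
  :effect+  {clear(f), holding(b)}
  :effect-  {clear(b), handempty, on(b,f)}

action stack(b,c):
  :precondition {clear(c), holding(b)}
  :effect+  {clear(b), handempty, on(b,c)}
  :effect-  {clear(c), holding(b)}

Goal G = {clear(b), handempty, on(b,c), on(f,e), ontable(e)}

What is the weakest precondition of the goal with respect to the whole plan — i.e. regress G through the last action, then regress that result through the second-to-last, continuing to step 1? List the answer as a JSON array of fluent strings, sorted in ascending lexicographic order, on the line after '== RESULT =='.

Work backward from the goal:
  through step 3 (stack(b,c)): drop {clear(b), handempty, on(b,c)}, keep {on(f,e), ontable(e)}, require {clear(c), holding(b)}
    → {clear(c), holding(b), on(f,e), ontable(e)}
  through step 2 (unstack(b,f)): drop {holding(b)}, keep {clear(c), on(f,e), ontable(e)}, require {clear(b), handempty, on(b,f)}
    → {clear(b), clear(c), handempty, on(b,f), on(f,e), ontable(e)}
  through step 1 (putdown(c)): drop {clear(c), handempty}, keep {clear(b), on(b,f), on(f,e), ontable(e)}, require {holding(c)}
    → {clear(b), holding(c), on(b,f), on(f,e), ontable(e)}

== RESULT ==
["clear(b)", "holding(c)", "on(b,f)", "on(f,e)", "ontable(e)"]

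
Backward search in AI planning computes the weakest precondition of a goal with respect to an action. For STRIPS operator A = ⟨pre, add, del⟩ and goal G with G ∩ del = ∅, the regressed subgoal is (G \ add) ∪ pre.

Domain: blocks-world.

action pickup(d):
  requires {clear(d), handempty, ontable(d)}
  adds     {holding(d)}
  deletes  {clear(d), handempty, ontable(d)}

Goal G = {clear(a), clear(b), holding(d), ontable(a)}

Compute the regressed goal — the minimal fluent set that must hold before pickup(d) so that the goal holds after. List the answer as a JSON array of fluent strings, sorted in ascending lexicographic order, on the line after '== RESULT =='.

Regress:
  G ∩ del = {}  (empty — regression defined)
  G \ add = {clear(a), clear(b), holding(d), ontable(a)} \ {holding(d)} = {clear(a), clear(b), ontable(a)}
  ∪ pre   = {clear(a), clear(b), ontable(a)} ∪ {clear(d), handempty, ontable(d)}
          = {clear(a), clear(b), clear(d), handempty, ontable(a), ontable(d)}

== RESULT ==
["clear(a)", "clear(b)", "clear(d)", "handempty", "ontable(a)", "ontable(d)"]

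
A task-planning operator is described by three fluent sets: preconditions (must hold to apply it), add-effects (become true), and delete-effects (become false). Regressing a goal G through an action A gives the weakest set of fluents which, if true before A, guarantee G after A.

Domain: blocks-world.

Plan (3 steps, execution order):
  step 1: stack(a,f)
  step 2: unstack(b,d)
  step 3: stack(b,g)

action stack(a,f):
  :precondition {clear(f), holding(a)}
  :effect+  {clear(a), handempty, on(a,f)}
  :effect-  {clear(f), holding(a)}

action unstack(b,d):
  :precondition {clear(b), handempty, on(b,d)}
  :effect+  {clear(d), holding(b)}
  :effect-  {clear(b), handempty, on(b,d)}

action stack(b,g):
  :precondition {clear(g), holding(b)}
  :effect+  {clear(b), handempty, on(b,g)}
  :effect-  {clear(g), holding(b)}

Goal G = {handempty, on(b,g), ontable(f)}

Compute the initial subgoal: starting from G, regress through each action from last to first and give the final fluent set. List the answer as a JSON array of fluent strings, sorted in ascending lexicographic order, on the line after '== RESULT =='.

Work backward from the goal:
  through step 3 (stack(b,g)): drop {handempty, on(b,g)}, keep {ontable(f)}, require {clear(g), holding(b)}
    → {clear(g), holding(b), ontable(f)}
  through step 2 (unstack(b,d)): drop {holding(b)}, keep {clear(g), ontable(f)}, require {clear(b), handempty, on(b,d)}
    → {clear(b), clear(g), handempty, on(b,d), ontable(f)}
  through step 1 (stack(a,f)): drop {handempty}, keep {clear(b), clear(g), on(b,d), ontable(f)}, require {clear(f), holding(a)}
    → {clear(b), clear(f), clear(g), holding(a), on(b,d), ontable(f)}

== RESULT ==
["clear(b)", "clear(f)", "clear(g)", "holding(a)", "on(b,d)", "ontable(f)"]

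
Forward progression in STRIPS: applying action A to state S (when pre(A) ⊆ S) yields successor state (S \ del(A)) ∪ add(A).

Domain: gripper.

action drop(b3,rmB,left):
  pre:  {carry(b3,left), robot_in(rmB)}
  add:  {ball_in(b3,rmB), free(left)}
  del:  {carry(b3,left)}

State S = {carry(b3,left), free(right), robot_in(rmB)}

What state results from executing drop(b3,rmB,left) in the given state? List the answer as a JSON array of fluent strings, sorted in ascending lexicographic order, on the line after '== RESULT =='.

Progress:
  pre ⊆ S: {carry(b3,left), robot_in(rmB)} ⊆ S  — applicable
  S \ del = {free(right), robot_in(rmB)}
  ∪ add   = {ball_in(b3,rmB), free(left), free(right), robot_in(rmB)}

== RESULT ==
["ball_in(b3,rmB)", "free(left)", "free(right)", "robot_in(rmB)"]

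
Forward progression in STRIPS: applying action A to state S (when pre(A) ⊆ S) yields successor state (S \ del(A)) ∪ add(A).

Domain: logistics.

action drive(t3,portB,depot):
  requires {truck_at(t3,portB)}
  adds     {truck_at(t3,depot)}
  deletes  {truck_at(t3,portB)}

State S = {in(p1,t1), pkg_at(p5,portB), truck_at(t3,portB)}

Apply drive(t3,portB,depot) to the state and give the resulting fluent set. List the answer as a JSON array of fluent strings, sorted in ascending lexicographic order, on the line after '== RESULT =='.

Compute (S \ del) ∪ add:
  pre ⊆ S: {truck_at(t3,portB)} ⊆ S  — applicable
  S \ del = {in(p1,t1), pkg_at(p5,portB)}
  ∪ add   = {in(p1,t1), pkg_at(p5,portB), truck_at(t3,depot)}

== RESULT ==
["in(p1,t1)", "pkg_at(p5,portB)", "truck_at(t3,depot)"]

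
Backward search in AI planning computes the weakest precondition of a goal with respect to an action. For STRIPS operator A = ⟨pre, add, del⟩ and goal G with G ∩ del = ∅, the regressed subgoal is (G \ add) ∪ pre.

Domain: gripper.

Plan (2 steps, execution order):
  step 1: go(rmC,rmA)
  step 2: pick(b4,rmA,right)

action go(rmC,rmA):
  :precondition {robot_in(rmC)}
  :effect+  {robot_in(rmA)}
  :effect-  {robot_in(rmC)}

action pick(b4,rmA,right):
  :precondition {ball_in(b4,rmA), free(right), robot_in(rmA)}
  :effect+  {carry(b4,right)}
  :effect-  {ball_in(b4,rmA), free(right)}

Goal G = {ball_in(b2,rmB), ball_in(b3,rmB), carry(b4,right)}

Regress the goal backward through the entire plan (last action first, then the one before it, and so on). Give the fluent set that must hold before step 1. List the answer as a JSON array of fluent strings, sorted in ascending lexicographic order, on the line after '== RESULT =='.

Work backward from the goal:
  through step 2 (pick(b4,rmA,right)): drop {carry(b4,right)}, keep {ball_in(b2,rmB), ball_in(b3,rmB)}, require {ball_in(b4,rmA), free(right), robot_in(rmA)}
    → {ball_in(b2,rmB), ball_in(b3,rmB), ball_in(b4,rmA), free(right), robot_in(rmA)}
  through step 1 (go(rmC,rmA)): drop {robot_in(rmA)}, keep {ball_in(b2,rmB), ball_in(b3,rmB), ball_in(b4,rmA), free(right)}, require {robot_in(rmC)}
    → {ball_in(b2,rmB), ball_in(b3,rmB), ball_in(b4,rmA), free(right), robot_in(rmC)}

== RESULT ==
["ball_in(b2,rmB)", "ball_in(b3,rmB)", "ball_in(b4,rmA)", "free(right)", "robot_in(rmC)"]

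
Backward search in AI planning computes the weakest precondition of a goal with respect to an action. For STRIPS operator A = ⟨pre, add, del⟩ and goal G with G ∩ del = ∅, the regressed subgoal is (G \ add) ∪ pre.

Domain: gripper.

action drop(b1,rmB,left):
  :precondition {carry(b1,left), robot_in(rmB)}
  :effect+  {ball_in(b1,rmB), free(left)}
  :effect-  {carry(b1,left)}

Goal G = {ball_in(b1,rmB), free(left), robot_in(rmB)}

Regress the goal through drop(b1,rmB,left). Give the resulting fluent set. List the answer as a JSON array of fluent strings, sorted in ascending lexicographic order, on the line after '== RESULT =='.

Regress:
  G ∩ del = {}  (empty — regression defined)
  G \ add = {ball_in(b1,rmB), free(left), robot_in(rmB)} \ {ball_in(b1,rmB), free(left)} = {robot_in(rmB)}
  ∪ pre   = {robot_in(rmB)} ∪ {carry(b1,left), robot_in(rmB)}
          = {carry(b1,left), robot_in(rmB)}

== RESULT ==
["carry(b1,left)", "robot_in(rmB)"]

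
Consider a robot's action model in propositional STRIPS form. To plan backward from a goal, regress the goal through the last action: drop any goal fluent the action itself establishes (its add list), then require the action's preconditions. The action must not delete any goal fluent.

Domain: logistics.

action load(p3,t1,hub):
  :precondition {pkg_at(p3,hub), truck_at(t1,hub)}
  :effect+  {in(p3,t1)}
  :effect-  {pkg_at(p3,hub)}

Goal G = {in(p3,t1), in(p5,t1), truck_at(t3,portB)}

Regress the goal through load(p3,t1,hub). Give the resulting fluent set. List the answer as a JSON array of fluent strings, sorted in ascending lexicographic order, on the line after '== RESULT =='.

Regress:
  G ∩ del = {}  (empty — regression defined)
  G \ add = {in(p3,t1), in(p5,t1), truck_at(t3,portB)} \ {in(p3,t1)} = {in(p5,t1), truck_at(t3,portB)}
  ∪ pre   = {in(p5,t1), truck_at(t3,portB)} ∪ {pkg_at(p3,hub), truck_at(t1,hub)}
          = {in(p5,t1), pkg_at(p3,hub), truck_at(t1,hub), truck_at(t3,portB)}

== RESULT ==
["in(p5,t1)", "pkg_at(p3,hub)", "truck_at(t1,hub)", "truck_at(t3,portB)"]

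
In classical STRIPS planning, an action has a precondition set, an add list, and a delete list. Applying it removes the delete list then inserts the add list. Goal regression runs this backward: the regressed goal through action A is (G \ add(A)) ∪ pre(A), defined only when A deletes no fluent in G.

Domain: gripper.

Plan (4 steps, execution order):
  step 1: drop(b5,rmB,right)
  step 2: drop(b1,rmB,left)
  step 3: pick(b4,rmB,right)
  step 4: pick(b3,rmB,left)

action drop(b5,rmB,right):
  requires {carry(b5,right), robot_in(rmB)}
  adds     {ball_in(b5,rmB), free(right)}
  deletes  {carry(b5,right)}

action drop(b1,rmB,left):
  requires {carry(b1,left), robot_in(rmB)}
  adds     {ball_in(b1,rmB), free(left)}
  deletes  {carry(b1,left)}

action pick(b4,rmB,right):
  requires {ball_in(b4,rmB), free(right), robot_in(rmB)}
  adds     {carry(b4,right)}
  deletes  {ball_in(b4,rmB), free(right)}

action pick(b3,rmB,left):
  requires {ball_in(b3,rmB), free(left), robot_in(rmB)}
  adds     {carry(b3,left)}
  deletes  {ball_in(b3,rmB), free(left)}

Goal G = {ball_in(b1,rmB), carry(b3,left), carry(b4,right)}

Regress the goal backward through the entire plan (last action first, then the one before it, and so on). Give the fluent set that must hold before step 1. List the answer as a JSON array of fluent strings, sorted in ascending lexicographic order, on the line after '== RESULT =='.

Regress step by step:
  through step 4 (pick(b3,rmB,left)): drop {carry(b3,left)}, keep {ball_in(b1,rmB), carry(b4,right)}, require {ball_in(b3,rmB), free(left), robot_in(rmB)}
    → {ball_in(b1,rmB), ball_in(b3,rmB), carry(b4,right), free(left), robot_in(rmB)}
  through step 3 (pick(b4,rmB,right)): drop {carry(b4,right)}, keep {ball_in(b1,rmB), ball_in(b3,rmB), free(left), robot_in(rmB)}, require {ball_in(b4,rmB), free(right), robot_in(rmB)}
    → {ball_in(b1,rmB), ball_in(b3,rmB), ball_in(b4,rmB), free(left), free(right), robot_in(rmB)}
  through step 2 (drop(b1,rmB,left)): drop {ball_in(b1,rmB), free(left)}, keep {ball_in(b3,rmB), ball_in(b4,rmB), free(right), robot_in(rmB)}, require {carry(b1,left), robot_in(rmB)}
    → {ball_in(b3,rmB), ball_in(b4,rmB), carry(b1,left), free(right), robot_in(rmB)}
  through step 1 (drop(b5,rmB,right)): drop {free(right)}, keep {ball_in(b3,rmB), ball_in(b4,rmB), carry(b1,left), robot_in(rmB)}, require {carry(b5,right), robot_in(rmB)}
    → {ball_in(b3,rmB), ball_in(b4,rmB), carry(b1,left), carry(b5,right), robot_in(rmB)}

== RESULT ==
["ball_in(b3,rmB)", "ball_in(b4,rmB)", "carry(b1,left)", "carry(b5,right)", "robot_in(rmB)"]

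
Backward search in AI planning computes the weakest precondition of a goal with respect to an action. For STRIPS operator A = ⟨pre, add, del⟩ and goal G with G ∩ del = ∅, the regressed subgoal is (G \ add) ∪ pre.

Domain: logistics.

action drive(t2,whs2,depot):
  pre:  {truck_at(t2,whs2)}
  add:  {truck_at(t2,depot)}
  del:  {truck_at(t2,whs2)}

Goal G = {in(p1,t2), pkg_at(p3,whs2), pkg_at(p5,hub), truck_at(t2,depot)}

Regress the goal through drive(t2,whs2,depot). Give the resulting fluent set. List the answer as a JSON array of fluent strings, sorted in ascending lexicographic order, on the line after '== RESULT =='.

Compute (G \ add) ∪ pre:
  G ∩ del = {}  (empty — regression defined)
  G \ add = {in(p1,t2), pkg_at(p3,whs2), pkg_at(p5,hub), truck_at(t2,depot)} \ {truck_at(t2,depot)} = {in(p1,t2), pkg_at(p3,whs2), pkg_at(p5,hub)}
  ∪ pre   = {in(p1,t2), pkg_at(p3,whs2), pkg_at(p5,hub)} ∪ {truck_at(t2,whs2)}
          = {in(p1,t2), pkg_at(p3,whs2), pkg_at(p5,hub), truck_at(t2,whs2)}

== RESULT ==
["in(p1,t2)", "pkg_at(p3,whs2)", "pkg_at(p5,hub)", "truck_at(t2,whs2)"]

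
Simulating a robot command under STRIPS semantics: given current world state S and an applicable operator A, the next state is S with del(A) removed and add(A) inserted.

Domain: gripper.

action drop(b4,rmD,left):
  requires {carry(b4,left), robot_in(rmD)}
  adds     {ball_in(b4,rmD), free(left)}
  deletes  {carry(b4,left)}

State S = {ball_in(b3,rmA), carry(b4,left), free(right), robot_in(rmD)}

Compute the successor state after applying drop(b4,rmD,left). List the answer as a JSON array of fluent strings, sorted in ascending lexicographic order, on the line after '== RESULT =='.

Progress:
  pre ⊆ S: {carry(b4,left), robot_in(rmD)} ⊆ S  — applicable
  S \ del = {ball_in(b3,rmA), free(right), robot_in(rmD)}
  ∪ add   = {ball_in(b3,rmA), ball_in(b4,rmD), free(left), free(right), robot_in(rmD)}

== RESULT ==
["ball_in(b3,rmA)", "ball_in(b4,rmD)", "free(left)", "free(right)", "robot_in(rmD)"]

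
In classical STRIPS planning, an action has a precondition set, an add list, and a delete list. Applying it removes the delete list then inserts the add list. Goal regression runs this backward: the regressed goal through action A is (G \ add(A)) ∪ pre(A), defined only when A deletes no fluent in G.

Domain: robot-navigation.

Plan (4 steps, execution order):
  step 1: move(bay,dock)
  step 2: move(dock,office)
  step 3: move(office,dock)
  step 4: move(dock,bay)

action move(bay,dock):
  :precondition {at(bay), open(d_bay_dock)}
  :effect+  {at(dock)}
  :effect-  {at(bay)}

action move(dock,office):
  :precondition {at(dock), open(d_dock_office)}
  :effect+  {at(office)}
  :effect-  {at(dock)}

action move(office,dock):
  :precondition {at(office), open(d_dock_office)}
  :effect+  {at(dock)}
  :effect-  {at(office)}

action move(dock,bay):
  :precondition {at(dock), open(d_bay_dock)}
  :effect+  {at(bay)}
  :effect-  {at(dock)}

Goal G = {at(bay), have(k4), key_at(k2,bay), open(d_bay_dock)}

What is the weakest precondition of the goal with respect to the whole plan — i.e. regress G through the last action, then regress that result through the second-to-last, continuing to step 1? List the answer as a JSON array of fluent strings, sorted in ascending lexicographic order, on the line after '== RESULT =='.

Work backward from the goal:
  through step 4 (move(dock,bay)): drop {at(bay)}, keep {have(k4), key_at(k2,bay), open(d_bay_dock)}, require {at(dock), open(d_bay_dock)}
    → {at(dock), have(k4), key_at(k2,bay), open(d_bay_dock)}
  through step 3 (move(office,dock)): drop {at(dock)}, keep {have(k4), key_at(k2,bay), open(d_bay_dock)}, require {at(office), open(d_dock_office)}
    → {at(office), have(k4), key_at(k2,bay), open(d_bay_dock), open(d_dock_office)}
  through step 2 (move(dock,office)): drop {at(office)}, keep {have(k4), key_at(k2,bay), open(d_bay_dock), open(d_dock_office)}, require {at(dock), open(d_dock_office)}
    → {at(dock), have(k4), key_at(k2,bay), open(d_bay_dock), open(d_dock_office)}
  through step 1 (move(bay,dock)): drop {at(dock)}, keep {have(k4), key_at(k2,bay), open(d_bay_dock), open(d_dock_office)}, require {at(bay), open(d_bay_dock)}
    → {at(bay), have(k4), key_at(k2,bay), open(d_bay_dock), open(d_dock_office)}

== RESULT ==
["at(bay)", "have(k4)", "key_at(k2,bay)", "open(d_bay_dock)", "open(d_dock_office)"]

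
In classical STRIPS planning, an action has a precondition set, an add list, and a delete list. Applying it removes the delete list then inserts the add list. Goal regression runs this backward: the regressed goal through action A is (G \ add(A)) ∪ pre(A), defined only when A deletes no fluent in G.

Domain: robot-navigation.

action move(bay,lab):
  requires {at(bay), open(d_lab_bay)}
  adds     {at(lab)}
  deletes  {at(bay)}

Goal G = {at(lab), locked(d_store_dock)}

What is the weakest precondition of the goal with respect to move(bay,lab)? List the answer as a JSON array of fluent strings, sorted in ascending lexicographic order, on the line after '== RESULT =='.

Compute (G \ add) ∪ pre:
  G ∩ del = {}  (empty — regression defined)
  G \ add = {at(lab), locked(d_store_dock)} \ {at(lab)} = {locked(d_store_dock)}
  ∪ pre   = {locked(d_store_dock)} ∪ {at(bay), open(d_lab_bay)}
          = {at(bay), locked(d_store_dock), open(d_lab_bay)}

== RESULT ==
["at(bay)", "locked(d_store_dock)", "open(d_lab_bay)"]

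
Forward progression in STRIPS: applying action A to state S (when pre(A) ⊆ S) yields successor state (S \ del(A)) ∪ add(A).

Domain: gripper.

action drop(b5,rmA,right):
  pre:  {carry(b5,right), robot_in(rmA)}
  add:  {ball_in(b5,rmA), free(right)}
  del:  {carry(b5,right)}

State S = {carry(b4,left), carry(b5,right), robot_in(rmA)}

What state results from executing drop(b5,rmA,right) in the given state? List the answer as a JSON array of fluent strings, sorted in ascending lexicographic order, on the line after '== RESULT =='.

Compute (S \ del) ∪ add:
  pre ⊆ S: {carry(b5,right), robot_in(rmA)} ⊆ S  — applicable
  S \ del = {carry(b4,left), robot_in(rmA)}
  ∪ add   = {ball_in(b5,rmA), carry(b4,left), free(right), robot_in(rmA)}

== RESULT ==
["ball_in(b5,rmA)", "carry(b4,left)", "free(right)", "robot_in(rmA)"]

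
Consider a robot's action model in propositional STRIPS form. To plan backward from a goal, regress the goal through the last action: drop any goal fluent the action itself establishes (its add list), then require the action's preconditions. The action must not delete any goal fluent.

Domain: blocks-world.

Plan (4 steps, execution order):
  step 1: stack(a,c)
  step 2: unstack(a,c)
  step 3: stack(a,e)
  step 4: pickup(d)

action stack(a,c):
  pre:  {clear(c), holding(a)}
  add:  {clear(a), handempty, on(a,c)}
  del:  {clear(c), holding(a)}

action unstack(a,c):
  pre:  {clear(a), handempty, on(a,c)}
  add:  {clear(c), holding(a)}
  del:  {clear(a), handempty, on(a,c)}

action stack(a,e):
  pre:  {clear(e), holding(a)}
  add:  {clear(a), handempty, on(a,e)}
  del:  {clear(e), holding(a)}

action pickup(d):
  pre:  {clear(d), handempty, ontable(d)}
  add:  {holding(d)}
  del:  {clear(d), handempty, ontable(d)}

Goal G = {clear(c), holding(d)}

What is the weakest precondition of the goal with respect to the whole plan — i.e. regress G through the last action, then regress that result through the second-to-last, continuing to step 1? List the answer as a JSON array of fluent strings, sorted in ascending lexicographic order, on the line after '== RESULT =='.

Work backward from the goal:
  through step 4 (pickup(d)): drop {holding(d)}, keep {clear(c)}, require {clear(d), handempty, ontable(d)}
    → {clear(c), clear(d), handempty, ontable(d)}
  through step 3 (stack(a,e)): drop {handempty}, keep {clear(c), clear(d), ontable(d)}, require {clear(e), holding(a)}
    → {clear(c), clear(d), clear(e), holding(a), ontable(d)}
  through step 2 (unstack(a,c)): drop {clear(c), holding(a)}, keep {clear(d), clear(e), ontable(d)}, require {clear(a), handempty, on(a,c)}
    → {clear(a), clear(d), clear(e), handempty, on(a,c), ontable(d)}
  through step 1 (stack(a,c)): drop {clear(a), handempty, on(a,c)}, keep {clear(d), clear(e), ontable(d)}, require {clear(c), holding(a)}
    → {clear(c), clear(d), clear(e), holding(a), ontable(d)}

== RESULT ==
["clear(c)", "clear(d)", "clear(e)", "holding(a)", "ontable(d)"]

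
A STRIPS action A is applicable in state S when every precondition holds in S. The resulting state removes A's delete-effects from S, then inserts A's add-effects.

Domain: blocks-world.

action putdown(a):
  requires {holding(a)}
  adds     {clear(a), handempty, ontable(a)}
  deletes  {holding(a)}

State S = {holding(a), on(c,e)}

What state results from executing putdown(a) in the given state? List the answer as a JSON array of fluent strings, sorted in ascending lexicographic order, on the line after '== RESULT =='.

Compute (S \ del) ∪ add:
  pre ⊆ S: {holding(a)} ⊆ S  — applicable
  S \ del = {on(c,e)}
  ∪ add   = {clear(a), handempty, on(c,e), ontable(a)}

== RESULT ==
["clear(a)", "handempty", "on(c,e)", "ontable(a)"]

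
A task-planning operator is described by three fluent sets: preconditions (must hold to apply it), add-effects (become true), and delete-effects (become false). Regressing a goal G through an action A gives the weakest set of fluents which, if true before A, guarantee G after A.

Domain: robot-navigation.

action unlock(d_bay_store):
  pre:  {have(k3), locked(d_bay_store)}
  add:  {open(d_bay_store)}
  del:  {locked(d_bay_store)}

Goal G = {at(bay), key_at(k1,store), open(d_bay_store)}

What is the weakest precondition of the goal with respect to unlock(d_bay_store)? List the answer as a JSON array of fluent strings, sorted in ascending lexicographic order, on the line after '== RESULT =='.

Regress:
  G ∩ del = {}  (empty — regression defined)
  G \ add = {at(bay), key_at(k1,store), open(d_bay_store)} \ {open(d_bay_store)} = {at(bay), key_at(k1,store)}
  ∪ pre   = {at(bay), key_at(k1,store)} ∪ {have(k3), locked(d_bay_store)}
          = {at(bay), have(k3), key_at(k1,store), locked(d_bay_store)}

== RESULT ==
["at(bay)", "have(k3)", "key_at(k1,store)", "locked(d_bay_store)"]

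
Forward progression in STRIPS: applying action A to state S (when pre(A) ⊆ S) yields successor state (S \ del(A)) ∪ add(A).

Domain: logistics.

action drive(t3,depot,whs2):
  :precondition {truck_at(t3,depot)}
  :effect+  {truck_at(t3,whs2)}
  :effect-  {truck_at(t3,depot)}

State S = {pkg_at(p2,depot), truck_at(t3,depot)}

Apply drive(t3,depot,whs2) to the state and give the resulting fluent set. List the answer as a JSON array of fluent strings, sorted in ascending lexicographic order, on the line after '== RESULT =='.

Compute (S \ del) ∪ add:
  pre ⊆ S: {truck_at(t3,depot)} ⊆ S  — applicable
  S \ del = {pkg_at(p2,depot)}
  ∪ add   = {pkg_at(p2,depot), truck_at(t3,whs2)}

== RESULT ==
["pkg_at(p2,depot)", "truck_at(t3,whs2)"]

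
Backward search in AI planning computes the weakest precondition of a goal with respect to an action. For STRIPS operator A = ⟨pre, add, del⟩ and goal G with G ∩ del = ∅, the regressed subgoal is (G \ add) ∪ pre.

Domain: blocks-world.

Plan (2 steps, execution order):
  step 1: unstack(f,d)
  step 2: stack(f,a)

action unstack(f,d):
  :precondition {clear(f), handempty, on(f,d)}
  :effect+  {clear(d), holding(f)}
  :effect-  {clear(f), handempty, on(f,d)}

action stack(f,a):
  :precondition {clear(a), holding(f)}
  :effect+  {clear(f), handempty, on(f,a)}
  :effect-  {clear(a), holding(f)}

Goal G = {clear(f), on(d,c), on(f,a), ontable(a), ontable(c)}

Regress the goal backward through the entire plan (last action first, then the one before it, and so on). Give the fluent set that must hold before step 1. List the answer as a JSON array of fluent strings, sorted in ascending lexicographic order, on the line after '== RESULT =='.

Work backward from the goal:
  through step 2 (stack(f,a)): drop {clear(f), on(f,a)}, keep {on(d,c), ontable(a), ontable(c)}, require {clear(a), holding(f)}
    → {clear(a), holding(f), on(d,c), ontable(a), ontable(c)}
  through step 1 (unstack(f,d)): drop {holding(f)}, keep {clear(a), on(d,c), ontable(a), ontable(c)}, require {clear(f), handempty, on(f,d)}
    → {clear(a), clear(f), handempty, on(d,c), on(f,d), ontable(a), ontable(c)}

== RESULT ==
["clear(a)", "clear(f)", "handempty", "on(d,c)", "on(f,d)", "ontable(a)", "ontable(c)"]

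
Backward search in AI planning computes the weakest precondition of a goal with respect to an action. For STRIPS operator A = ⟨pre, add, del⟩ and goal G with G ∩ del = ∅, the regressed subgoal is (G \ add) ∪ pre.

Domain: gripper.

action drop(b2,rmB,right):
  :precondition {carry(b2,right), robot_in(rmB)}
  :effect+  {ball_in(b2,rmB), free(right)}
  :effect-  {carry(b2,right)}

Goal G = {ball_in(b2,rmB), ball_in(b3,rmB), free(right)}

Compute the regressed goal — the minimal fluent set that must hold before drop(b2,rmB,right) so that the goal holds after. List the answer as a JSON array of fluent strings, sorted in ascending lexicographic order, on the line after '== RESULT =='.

Regress:
  G ∩ del = {}  (empty — regression defined)
  G \ add = {ball_in(b2,rmB), ball_in(b3,rmB), free(right)} \ {ball_in(b2,rmB), free(right)} = {ball_in(b3,rmB)}
  ∪ pre   = {ball_in(b3,rmB)} ∪ {carry(b2,right), robot_in(rmB)}
          = {ball_in(b3,rmB), carry(b2,right), robot_in(rmB)}

== RESULT ==
["ball_in(b3,rmB)", "carry(b2,right)", "robot_in(rmB)"]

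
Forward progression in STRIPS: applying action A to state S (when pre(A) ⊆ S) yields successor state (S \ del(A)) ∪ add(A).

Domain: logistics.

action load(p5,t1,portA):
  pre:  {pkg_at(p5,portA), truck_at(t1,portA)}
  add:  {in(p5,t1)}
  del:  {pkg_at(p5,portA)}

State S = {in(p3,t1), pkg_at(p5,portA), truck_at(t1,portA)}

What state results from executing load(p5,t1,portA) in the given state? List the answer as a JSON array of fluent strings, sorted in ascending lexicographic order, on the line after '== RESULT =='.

Progress:
  pre ⊆ S: {pkg_at(p5,portA), truck_at(t1,portA)} ⊆ S  — applicable
  S \ del = {in(p3,t1), truck_at(t1,portA)}
  ∪ add   = {in(p3,t1), in(p5,t1), truck_at(t1,portA)}

== RESULT ==
["in(p3,t1)", "in(p5,t1)", "truck_at(t1,portA)"]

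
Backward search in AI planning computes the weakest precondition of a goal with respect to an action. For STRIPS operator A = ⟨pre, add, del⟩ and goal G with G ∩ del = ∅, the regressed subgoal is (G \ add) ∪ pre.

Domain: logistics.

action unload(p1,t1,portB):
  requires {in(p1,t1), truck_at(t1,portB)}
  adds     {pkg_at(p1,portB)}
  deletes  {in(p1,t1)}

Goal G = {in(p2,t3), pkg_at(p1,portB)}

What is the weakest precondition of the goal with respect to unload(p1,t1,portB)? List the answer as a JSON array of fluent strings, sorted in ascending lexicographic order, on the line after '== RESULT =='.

Compute (G \ add) ∪ pre:
  G ∩ del = {}  (empty — regression defined)
  G \ add = {in(p2,t3), pkg_at(p1,portB)} \ {pkg_at(p1,portB)} = {in(p2,t3)}
  ∪ pre   = {in(p2,t3)} ∪ {in(p1,t1), truck_at(t1,portB)}
          = {in(p1,t1), in(p2,t3), truck_at(t1,portB)}

== RESULT ==
["in(p1,t1)", "in(p2,t3)", "truck_at(t1,portB)"]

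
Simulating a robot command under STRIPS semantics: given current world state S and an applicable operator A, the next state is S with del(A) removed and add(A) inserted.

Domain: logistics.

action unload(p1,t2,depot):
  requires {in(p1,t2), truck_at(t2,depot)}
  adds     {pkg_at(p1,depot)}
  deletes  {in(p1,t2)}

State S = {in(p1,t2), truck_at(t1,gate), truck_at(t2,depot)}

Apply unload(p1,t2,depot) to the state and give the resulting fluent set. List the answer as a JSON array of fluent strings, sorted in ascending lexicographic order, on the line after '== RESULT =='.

Progress:
  pre ⊆ S: {in(p1,t2), truck_at(t2,depot)} ⊆ S  — applicable
  S \ del = {truck_at(t1,gate), truck_at(t2,depot)}
  ∪ add   = {pkg_at(p1,depot), truck_at(t1,gate), truck_at(t2,depot)}

== RESULT ==
["pkg_at(p1,depot)", "truck_at(t1,gate)", "truck_at(t2,depot)"]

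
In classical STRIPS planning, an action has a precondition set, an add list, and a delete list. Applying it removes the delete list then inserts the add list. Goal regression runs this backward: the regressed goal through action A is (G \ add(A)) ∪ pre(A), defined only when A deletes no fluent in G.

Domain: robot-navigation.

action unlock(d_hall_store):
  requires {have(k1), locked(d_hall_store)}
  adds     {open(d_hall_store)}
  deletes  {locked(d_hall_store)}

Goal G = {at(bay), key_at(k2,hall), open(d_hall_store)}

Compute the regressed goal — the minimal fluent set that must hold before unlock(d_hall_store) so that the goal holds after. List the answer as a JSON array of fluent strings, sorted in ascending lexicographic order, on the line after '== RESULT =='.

Regress:
  G ∩ del = {}  (empty — regression defined)
  G \ add = {at(bay), key_at(k2,hall), open(d_hall_store)} \ {open(d_hall_store)} = {at(bay), key_at(k2,hall)}
  ∪ pre   = {at(bay), key_at(k2,hall)} ∪ {have(k1), locked(d_hall_store)}
          = {at(bay), have(k1), key_at(k2,hall), locked(d_hall_store)}

== RESULT ==
["at(bay)", "have(k1)", "key_at(k2,hall)", "locked(d_hall_store)"]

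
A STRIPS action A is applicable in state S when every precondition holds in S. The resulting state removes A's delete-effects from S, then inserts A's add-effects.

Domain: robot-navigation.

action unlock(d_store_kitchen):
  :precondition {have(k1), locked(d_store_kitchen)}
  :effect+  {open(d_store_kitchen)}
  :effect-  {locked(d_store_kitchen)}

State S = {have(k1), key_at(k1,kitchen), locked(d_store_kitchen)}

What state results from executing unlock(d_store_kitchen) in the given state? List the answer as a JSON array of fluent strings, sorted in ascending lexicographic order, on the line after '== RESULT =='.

Compute (S \ del) ∪ add:
  pre ⊆ S: {have(k1), locked(d_store_kitchen)} ⊆ S  — applicable
  S \ del = {have(k1), key_at(k1,kitchen)}
  ∪ add   = {have(k1), key_at(k1,kitchen), open(d_store_kitchen)}

== RESULT ==
["have(k1)", "key_at(k1,kitchen)", "open(d_store_kitchen)"]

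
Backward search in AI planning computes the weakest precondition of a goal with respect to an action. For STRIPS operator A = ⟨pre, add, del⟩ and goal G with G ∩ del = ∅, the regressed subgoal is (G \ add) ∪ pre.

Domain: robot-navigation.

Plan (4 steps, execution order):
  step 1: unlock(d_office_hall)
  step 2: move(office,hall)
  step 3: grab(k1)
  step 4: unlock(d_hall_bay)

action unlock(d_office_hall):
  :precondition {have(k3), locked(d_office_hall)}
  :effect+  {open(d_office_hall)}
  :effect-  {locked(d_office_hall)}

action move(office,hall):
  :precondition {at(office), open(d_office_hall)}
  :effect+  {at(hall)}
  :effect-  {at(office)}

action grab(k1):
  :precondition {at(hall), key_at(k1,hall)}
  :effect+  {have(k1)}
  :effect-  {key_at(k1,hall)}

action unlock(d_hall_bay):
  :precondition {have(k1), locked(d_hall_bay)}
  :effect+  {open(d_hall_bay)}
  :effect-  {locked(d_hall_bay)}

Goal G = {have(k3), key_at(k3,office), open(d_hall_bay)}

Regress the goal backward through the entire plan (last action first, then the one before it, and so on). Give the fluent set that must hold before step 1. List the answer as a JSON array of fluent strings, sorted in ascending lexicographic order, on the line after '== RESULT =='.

Work backward from the goal:
  through step 4 (unlock(d_hall_bay)): drop {open(d_hall_bay)}, keep {have(k3), key_at(k3,office)}, require {have(k1), locked(d_hall_bay)}
    → {have(k1), have(k3), key_at(k3,office), locked(d_hall_bay)}
  through step 3 (grab(k1)): drop {have(k1)}, keep {have(k3), key_at(k3,office), locked(d_hall_bay)}, require {at(hall), key_at(k1,hall)}
    → {at(hall), have(k3), key_at(k1,hall), key_at(k3,office), locked(d_hall_bay)}
  through step 2 (move(office,hall)): drop {at(hall)}, keep {have(k3), key_at(k1,hall), key_at(k3,office), locked(d_hall_bay)}, require {at(office), open(d_office_hall)}
    → {at(office), have(k3), key_at(k1,hall), key_at(k3,office), locked(d_hall_bay), open(d_office_hall)}
  through step 1 (unlock(d_office_hall)): drop {open(d_office_hall)}, keep {at(office), have(k3), key_at(k1,hall), key_at(k3,office), locked(d_hall_bay)}, require {have(k3), locked(d_office_hall)}
    → {at(office), have(k3), key_at(k1,hall), key_at(k3,office), locked(d_hall_bay), locked(d_office_hall)}

== RESULT ==
["at(office)", "have(k3)", "key_at(k1,hall)", "key_at(k3,office)", "locked(d_hall_bay)", "locked(d_office_hall)"]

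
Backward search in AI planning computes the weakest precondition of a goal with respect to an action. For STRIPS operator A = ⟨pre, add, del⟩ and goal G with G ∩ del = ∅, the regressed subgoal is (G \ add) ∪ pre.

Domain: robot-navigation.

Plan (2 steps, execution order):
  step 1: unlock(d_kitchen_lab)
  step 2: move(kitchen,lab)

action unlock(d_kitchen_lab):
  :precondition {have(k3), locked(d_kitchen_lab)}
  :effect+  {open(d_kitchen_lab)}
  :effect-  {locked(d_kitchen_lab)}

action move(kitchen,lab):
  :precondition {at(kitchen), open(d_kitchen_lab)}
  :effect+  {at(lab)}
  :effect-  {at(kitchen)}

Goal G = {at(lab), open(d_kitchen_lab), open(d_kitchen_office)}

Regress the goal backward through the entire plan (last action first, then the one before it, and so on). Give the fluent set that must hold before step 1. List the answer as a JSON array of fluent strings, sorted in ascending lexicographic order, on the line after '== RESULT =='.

Work backward from the goal:
  through step 2 (move(kitchen,lab)): drop {at(lab)}, keep {open(d_kitchen_lab), open(d_kitchen_office)}, require {at(kitchen), open(d_kitchen_lab)}
    → {at(kitchen), open(d_kitchen_lab), open(d_kitchen_office)}
  through step 1 (unlock(d_kitchen_lab)): drop {open(d_kitchen_lab)}, keep {at(kitchen), open(d_kitchen_office)}, require {have(k3), locked(d_kitchen_lab)}
    → {at(kitchen), have(k3), locked(d_kitchen_lab), open(d_kitchen_office)}

== RESULT ==
["at(kitchen)", "have(k3)", "locked(d_kitchen_lab)", "open(d_kitchen_office)"]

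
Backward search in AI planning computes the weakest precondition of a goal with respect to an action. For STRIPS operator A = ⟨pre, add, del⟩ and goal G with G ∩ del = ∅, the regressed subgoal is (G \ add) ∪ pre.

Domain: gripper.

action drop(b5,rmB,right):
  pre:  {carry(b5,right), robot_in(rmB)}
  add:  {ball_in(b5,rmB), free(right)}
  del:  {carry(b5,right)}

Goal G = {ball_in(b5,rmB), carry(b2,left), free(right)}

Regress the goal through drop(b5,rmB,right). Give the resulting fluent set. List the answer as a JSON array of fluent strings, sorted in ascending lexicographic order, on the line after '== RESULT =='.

Compute (G \ add) ∪ pre:
  G ∩ del = {}  (empty — regression defined)
  G \ add = {ball_in(b5,rmB), carry(b2,left), free(right)} \ {ball_in(b5,rmB), free(right)} = {carry(b2,left)}
  ∪ pre   = {carry(b2,left)} ∪ {carry(b5,right), robot_in(rmB)}
          = {carry(b2,left), carry(b5,right), robot_in(rmB)}

== RESULT ==
["carry(b2,left)", "carry(b5,right)", "robot_in(rmB)"]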